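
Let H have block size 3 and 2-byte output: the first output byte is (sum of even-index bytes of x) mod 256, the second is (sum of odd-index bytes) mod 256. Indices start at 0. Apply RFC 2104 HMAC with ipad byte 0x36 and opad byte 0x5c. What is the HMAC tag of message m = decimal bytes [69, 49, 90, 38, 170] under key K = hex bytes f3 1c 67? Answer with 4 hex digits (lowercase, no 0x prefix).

5dad

Key hex bytes f3 1c 67 is exactly B = 3 bytes: K' = f3 1c 67.
K' ⊕ ipad = c5 2a 51.  K' ⊕ opad = af 40 3b.
Inner input = (K'⊕ipad) ∥ m = c5 2a 51 ∥ 45 31 5a 26 aa.
Inner hash: even-index sum = 365 mod 256 = 109; odd-index sum = 371 mod 256 = 115 → 6d 73.
Outer input = (K'⊕opad) ∥ inner = af 40 3b ∥ 6d 73.
Outer hash (tag): even-index sum = 349 mod 256 = 93; odd-index sum = 173 mod 256 = 173 → 5d ad.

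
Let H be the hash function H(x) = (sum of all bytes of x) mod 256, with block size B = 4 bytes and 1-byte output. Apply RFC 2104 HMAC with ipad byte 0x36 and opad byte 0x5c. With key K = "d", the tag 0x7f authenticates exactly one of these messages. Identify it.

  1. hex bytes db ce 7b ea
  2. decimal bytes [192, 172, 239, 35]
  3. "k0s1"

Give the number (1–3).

3

Key "d" = 64 is 1 byte ≤ B = 4; zero-pad to 4 bytes: K' = 64 00 00 00.
K' ⊕ ipad = 52 36 36 36; K' ⊕ opad = 38 5c 5c 5c.
m1: inner = H(52 36 36 36 db ce 7b ea) = 02; tag = H(38 5c 5c 5c 02) = 4e
m2: inner = H(52 36 36 36 c0 ac ef 23) = 72; tag = H(38 5c 5c 5c 72) = be
m3: inner = H(52 36 36 36 6b 30 73 31) = 33; tag = H(38 5c 5c 5c 33) = 7f ← matches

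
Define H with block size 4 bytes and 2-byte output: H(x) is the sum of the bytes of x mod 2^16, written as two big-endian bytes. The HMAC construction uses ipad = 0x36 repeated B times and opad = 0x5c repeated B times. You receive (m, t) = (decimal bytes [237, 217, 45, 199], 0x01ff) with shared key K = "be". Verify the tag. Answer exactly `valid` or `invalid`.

valid

Key "be" = 62 65 is 2 bytes ≤ B = 4; zero-pad to 4 bytes: K' = 62 65 00 00.
K' ⊕ ipad = 54 53 36 36; K' ⊕ opad = 3e 39 5c 5c.
Inner hash: sum = 84+83+54+54+237+217+45+199 = 973 → 03 cd.
Outer hash (recomputed tag): sum = 62+57+92+92+3+205 = 511 → 01 ff.
Recomputed tag = 01ff; claimed = 01ff → match.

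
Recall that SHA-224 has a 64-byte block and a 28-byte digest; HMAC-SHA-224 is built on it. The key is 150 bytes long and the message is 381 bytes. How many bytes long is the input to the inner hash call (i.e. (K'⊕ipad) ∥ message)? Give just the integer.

445

Key is 150 > 64 bytes, so it is hashed to 28 bytes then zero-padded to 64: |K'| = 64.
Inner input = (K'⊕ipad) ∥ m → 64 + 381 = 445 bytes.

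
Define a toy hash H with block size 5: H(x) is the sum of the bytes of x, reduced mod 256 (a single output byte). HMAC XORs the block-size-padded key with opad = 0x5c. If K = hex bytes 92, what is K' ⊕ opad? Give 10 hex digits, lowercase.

ce5c5c5c5c

Key hex bytes 92 is 1 byte ≤ B = 5; zero-pad to 5 bytes: K' = 92 00 00 00 00.
XOR each byte with 0x5c: 92⊕5c=ce, 00⊕5c=5c, 00⊕5c=5c, 00⊕5c=5c, 00⊕5c=5c.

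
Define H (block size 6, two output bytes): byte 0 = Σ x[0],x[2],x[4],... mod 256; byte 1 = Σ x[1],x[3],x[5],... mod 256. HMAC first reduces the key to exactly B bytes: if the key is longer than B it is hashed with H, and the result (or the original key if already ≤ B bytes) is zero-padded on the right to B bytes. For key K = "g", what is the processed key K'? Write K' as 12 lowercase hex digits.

Key "g" = 67 is 1 byte ≤ B = 6; zero-pad to 6 bytes: K' = 67 00 00 00 00 00.

670000000000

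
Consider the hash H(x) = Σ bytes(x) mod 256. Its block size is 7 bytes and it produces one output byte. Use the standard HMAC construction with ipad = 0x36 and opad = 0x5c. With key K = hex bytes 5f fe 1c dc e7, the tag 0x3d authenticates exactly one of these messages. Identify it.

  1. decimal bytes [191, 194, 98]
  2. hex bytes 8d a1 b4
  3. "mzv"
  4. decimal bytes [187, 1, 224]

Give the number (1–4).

1

Key hex bytes 5f fe 1c dc e7 is 5 bytes ≤ B = 7; zero-pad to 7 bytes: K' = 5f fe 1c dc e7 00 00.
K' ⊕ ipad = 69 c8 2a ea d1 36 36; K' ⊕ opad = 03 a2 40 80 bb 5c 5c.
m1: inner = H(69 c8 2a ea d1 36 36 bf c2 62) = 65; tag = H(03 a2 40 80 bb 5c 5c 65) = 3d ← matches
m2: inner = H(69 c8 2a ea d1 36 36 8d a1 b4) = 64; tag = H(03 a2 40 80 bb 5c 5c 64) = 3c
m3: inner = H(69 c8 2a ea d1 36 36 6d 7a 76) = df; tag = H(03 a2 40 80 bb 5c 5c df) = b7
m4: inner = H(69 c8 2a ea d1 36 36 bb 01 e0) = 1e; tag = H(03 a2 40 80 bb 5c 5c 1e) = f6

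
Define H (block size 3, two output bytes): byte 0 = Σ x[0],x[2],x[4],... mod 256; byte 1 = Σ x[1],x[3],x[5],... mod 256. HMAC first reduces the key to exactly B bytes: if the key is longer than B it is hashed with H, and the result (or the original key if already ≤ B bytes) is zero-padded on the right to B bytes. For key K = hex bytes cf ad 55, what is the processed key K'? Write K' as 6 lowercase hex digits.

Key hex bytes cf ad 55 is exactly B = 3 bytes: K' = cf ad 55.

cfad55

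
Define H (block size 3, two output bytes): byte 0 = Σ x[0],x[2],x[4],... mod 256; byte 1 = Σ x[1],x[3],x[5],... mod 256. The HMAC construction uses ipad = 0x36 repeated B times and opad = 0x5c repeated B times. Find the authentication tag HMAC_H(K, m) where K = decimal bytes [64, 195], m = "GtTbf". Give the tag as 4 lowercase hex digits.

Key decimal bytes [64, 195] = 40 c3 is 2 bytes ≤ B = 3; zero-pad to 3 bytes: K' = 40 c3 00.
K' ⊕ ipad = 76 f5 36.  K' ⊕ opad = 1c 9f 5c.
Inner input = (K'⊕ipad) ∥ m = 76 f5 36 ∥ 47 74 54 62 66.
Inner hash: even-index sum = 386 mod 256 = 130; odd-index sum = 502 mod 256 = 246 → 82 f6.
Outer input = (K'⊕opad) ∥ inner = 1c 9f 5c ∥ 82 f6.
Outer hash (tag): even-index sum = 366 mod 256 = 110; odd-index sum = 289 mod 256 = 33 → 6e 21.

6e21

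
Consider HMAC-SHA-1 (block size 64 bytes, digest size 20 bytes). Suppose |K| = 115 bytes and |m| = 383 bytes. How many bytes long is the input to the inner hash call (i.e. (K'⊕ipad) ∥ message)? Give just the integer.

Key is 115 > 64 bytes, so it is hashed to 20 bytes then zero-padded to 64: |K'| = 64.
Inner input = (K'⊕ipad) ∥ m → 64 + 383 = 447 bytes.

447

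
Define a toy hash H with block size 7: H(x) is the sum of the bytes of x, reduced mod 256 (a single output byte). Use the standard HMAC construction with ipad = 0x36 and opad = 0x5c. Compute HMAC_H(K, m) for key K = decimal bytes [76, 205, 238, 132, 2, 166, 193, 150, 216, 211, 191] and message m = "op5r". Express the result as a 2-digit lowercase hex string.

Key decimal bytes [76, 205, 238, 132, 2, 166, 193, 150, 216, 211, 191] = 4c cd ee 84 02 a6 c1 96 d8 d3 bf is 11 bytes > B = 7, so hash it first: H(key) = f4, then zero-pad to 7 bytes: K' = f4 00 00 00 00 00 00.
K' ⊕ ipad = c2 36 36 36 36 36 36.  K' ⊕ opad = a8 5c 5c 5c 5c 5c 5c.
Inner input = (K'⊕ipad) ∥ m = c2 36 36 36 36 36 36 ∥ 6f 70 35 72.
Inner hash: sum = 194+54+54+54+54+54+54+111+112+53+114 = 908; mod 256 = 140 → 8c.
Outer input = (K'⊕opad) ∥ inner = a8 5c 5c 5c 5c 5c 5c ∥ 8c.
Outer hash (tag): sum = 168+92+92+92+92+92+92+140 = 860; mod 256 = 92 → 5c.

5c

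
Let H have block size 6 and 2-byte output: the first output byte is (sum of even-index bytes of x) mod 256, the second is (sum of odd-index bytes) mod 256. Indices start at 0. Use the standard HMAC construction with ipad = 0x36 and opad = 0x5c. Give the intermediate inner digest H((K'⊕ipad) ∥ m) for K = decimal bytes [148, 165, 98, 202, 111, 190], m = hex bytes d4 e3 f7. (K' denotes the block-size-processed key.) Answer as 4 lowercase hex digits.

1afa

Key decimal bytes [148, 165, 98, 202, 111, 190] = 94 a5 62 ca 6f be is exactly B = 6 bytes: K' = 94 a5 62 ca 6f be.
K' ⊕ ipad = a2 93 54 fc 59 88.
Inner input = a2 93 54 fc 59 88 ∥ d4 e3 f7.
Inner hash: even-index sum = 794 mod 256 = 26; odd-index sum = 762 mod 256 = 250 → 1a fa.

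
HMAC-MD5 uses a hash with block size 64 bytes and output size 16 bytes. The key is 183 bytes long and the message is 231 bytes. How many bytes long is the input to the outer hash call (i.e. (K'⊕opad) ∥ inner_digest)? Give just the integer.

80

Key is 183 > 64 bytes, so it is hashed to 16 bytes then zero-padded to 64: |K'| = 64.
Outer input = (K'⊕opad) ∥ H(inner) → 64 + 16 = 80 bytes.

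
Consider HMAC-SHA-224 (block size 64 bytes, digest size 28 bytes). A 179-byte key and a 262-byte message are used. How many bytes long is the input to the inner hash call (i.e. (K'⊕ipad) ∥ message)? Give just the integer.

Key is 179 > 64 bytes, so it is hashed to 28 bytes then zero-padded to 64: |K'| = 64.
Inner input = (K'⊕ipad) ∥ m → 64 + 262 = 326 bytes.

326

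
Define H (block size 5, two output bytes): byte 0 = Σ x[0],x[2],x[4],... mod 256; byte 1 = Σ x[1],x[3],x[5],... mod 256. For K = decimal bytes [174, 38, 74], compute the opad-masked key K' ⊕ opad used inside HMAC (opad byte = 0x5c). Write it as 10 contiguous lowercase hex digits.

Key decimal bytes [174, 38, 74] = ae 26 4a is 3 bytes ≤ B = 5; zero-pad to 5 bytes: K' = ae 26 4a 00 00.
XOR each byte with 0x5c: ae⊕5c=f2, 26⊕5c=7a, 4a⊕5c=16, 00⊕5c=5c, 00⊕5c=5c.

f27a165c5c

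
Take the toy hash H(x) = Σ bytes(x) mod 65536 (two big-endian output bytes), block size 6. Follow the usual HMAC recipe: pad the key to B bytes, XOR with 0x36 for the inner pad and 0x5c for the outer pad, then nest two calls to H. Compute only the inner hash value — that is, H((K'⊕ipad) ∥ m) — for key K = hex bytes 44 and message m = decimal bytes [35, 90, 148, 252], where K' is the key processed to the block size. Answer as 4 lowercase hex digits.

038d

Key hex bytes 44 is 1 byte ≤ B = 6; zero-pad to 6 bytes: K' = 44 00 00 00 00 00.
K' ⊕ ipad = 72 36 36 36 36 36.
Inner input = 72 36 36 36 36 36 ∥ 23 5a 94 fc.
Inner hash: sum = 114+54+54+54+54+54+35+90+148+252 = 909 → 03 8d.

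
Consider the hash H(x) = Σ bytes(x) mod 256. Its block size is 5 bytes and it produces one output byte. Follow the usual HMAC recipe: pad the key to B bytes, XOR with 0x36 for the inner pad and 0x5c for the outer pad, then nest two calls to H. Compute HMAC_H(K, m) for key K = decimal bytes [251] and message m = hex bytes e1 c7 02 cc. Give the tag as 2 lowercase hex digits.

32

Key decimal bytes [251] = fb is 1 byte ≤ B = 5; zero-pad to 5 bytes: K' = fb 00 00 00 00.
K' ⊕ ipad = cd 36 36 36 36.  K' ⊕ opad = a7 5c 5c 5c 5c.
Inner input = (K'⊕ipad) ∥ m = cd 36 36 36 36 ∥ e1 c7 02 cc.
Inner hash: sum = 205+54+54+54+54+225+199+2+204 = 1051; mod 256 = 27 → 1b.
Outer input = (K'⊕opad) ∥ inner = a7 5c 5c 5c 5c ∥ 1b.
Outer hash (tag): sum = 167+92+92+92+92+27 = 562; mod 256 = 50 → 32.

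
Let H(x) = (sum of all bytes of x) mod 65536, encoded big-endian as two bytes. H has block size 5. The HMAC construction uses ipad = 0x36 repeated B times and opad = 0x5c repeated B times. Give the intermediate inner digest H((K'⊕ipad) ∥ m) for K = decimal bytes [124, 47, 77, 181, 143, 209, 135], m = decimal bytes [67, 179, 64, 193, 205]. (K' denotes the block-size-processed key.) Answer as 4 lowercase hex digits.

043d

Key decimal bytes [124, 47, 77, 181, 143, 209, 135] = 7c 2f 4d b5 8f d1 87 is 7 bytes > B = 5, so hash it first: H(key) = 03 94, then zero-pad to 5 bytes: K' = 03 94 00 00 00.
K' ⊕ ipad = 35 a2 36 36 36.
Inner input = 35 a2 36 36 36 ∥ 43 b3 40 c1 cd.
Inner hash: sum = 53+162+54+54+54+67+179+64+193+205 = 1085 → 04 3d.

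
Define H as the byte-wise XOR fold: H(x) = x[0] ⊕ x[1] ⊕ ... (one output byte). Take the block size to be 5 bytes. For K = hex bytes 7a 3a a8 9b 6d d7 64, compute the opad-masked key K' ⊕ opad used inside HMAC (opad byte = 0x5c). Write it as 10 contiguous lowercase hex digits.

f15c5c5c5c

Key hex bytes 7a 3a a8 9b 6d d7 64 is 7 bytes > B = 5, so hash it first: H(key) = ad, then zero-pad to 5 bytes: K' = ad 00 00 00 00.
XOR each byte with 0x5c: ad⊕5c=f1, 00⊕5c=5c, 00⊕5c=5c, 00⊕5c=5c, 00⊕5c=5c.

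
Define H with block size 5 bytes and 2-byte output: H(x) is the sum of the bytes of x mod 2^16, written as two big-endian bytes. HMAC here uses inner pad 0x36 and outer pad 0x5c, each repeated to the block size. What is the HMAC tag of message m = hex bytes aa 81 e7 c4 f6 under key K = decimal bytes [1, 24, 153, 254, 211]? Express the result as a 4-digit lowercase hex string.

032a

Key decimal bytes [1, 24, 153, 254, 211] = 01 18 99 fe d3 is exactly B = 5 bytes: K' = 01 18 99 fe d3.
K' ⊕ ipad = 37 2e af c8 e5.  K' ⊕ opad = 5d 44 c5 a2 8f.
Inner input = (K'⊕ipad) ∥ m = 37 2e af c8 e5 ∥ aa 81 e7 c4 f6.
Inner hash: sum = 55+46+175+200+229+170+129+231+196+246 = 1677 → 06 8d.
Outer input = (K'⊕opad) ∥ inner = 5d 44 c5 a2 8f ∥ 06 8d.
Outer hash (tag): sum = 93+68+197+162+143+6+141 = 810 → 03 2a.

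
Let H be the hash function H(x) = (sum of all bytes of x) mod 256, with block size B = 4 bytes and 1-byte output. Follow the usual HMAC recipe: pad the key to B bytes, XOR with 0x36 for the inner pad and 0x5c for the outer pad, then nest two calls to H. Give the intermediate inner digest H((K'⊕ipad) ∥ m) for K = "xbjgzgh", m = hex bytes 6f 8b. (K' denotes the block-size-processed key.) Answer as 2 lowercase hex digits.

5e

Key "xbjgzgh" = 78 62 6a 67 7a 67 68 is 7 bytes > B = 4, so hash it first: H(key) = f4, then zero-pad to 4 bytes: K' = f4 00 00 00.
K' ⊕ ipad = c2 36 36 36.
Inner input = c2 36 36 36 ∥ 6f 8b.
Inner hash: sum = 194+54+54+54+111+139 = 606; mod 256 = 94 → 5e.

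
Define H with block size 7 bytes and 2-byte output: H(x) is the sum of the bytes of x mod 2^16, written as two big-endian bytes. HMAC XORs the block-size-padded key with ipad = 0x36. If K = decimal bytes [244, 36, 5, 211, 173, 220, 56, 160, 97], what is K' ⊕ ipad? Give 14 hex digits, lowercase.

32843636363636

Key decimal bytes [244, 36, 5, 211, 173, 220, 56, 160, 97] = f4 24 05 d3 ad dc 38 a0 61 is 9 bytes > B = 7, so hash it first: H(key) = 04 b2, then zero-pad to 7 bytes: K' = 04 b2 00 00 00 00 00.
XOR each byte with 0x36: 04⊕36=32, b2⊕36=84, 00⊕36=36, 00⊕36=36, 00⊕36=36, 00⊕36=36, 00⊕36=36.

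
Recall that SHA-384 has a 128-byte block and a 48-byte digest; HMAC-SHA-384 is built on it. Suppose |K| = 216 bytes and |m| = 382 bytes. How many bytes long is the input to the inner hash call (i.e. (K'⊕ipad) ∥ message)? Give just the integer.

510

Key is 216 > 128 bytes, so it is hashed to 48 bytes then zero-padded to 128: |K'| = 128.
Inner input = (K'⊕ipad) ∥ m → 128 + 382 = 510 bytes.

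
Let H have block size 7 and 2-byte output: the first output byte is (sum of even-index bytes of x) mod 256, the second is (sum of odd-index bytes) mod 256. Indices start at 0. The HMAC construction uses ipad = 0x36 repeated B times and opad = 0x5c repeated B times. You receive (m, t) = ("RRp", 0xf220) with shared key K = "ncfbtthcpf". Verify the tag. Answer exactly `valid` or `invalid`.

Key "ncfbtthcpf" = 6e 63 66 62 74 74 68 63 70 66 is 10 bytes > B = 7, so hash it first: H(key) = 20 02, then zero-pad to 7 bytes: K' = 20 02 00 00 00 00 00.
K' ⊕ ipad = 16 34 36 36 36 36 36; K' ⊕ opad = 7c 5e 5c 5c 5c 5c 5c.
Inner hash: even-index sum = 266 mod 256 = 10; odd-index sum = 354 mod 256 = 98 → 0a 62.
Outer hash (recomputed tag): even-index sum = 498 mod 256 = 242; odd-index sum = 288 mod 256 = 32 → f2 20.
Recomputed tag = f220; claimed = f220 → match.

valid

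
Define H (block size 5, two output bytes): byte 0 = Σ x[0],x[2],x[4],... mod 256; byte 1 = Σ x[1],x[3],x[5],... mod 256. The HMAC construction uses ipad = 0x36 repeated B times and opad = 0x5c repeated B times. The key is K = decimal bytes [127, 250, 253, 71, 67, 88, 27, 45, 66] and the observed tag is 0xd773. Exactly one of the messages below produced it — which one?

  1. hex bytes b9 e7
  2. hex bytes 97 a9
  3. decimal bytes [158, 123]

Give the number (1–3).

1

Key decimal bytes [127, 250, 253, 71, 67, 88, 27, 45, 66] = 7f fa fd 47 43 58 1b 2d 42 is 9 bytes > B = 5, so hash it first: H(key) = 1c c6, then zero-pad to 5 bytes: K' = 1c c6 00 00 00.
K' ⊕ ipad = 2a f0 36 36 36; K' ⊕ opad = 40 9a 5c 5c 5c.
m1: inner = H(2a f0 36 36 36 b9 e7) = 7d df; tag = H(40 9a 5c 5c 5c 7d df) = d773 ← matches
m2: inner = H(2a f0 36 36 36 97 a9) = 3f bd; tag = H(40 9a 5c 5c 5c 3f bd) = b535
m3: inner = H(2a f0 36 36 36 9e 7b) = 11 c4; tag = H(40 9a 5c 5c 5c 11 c4) = bc07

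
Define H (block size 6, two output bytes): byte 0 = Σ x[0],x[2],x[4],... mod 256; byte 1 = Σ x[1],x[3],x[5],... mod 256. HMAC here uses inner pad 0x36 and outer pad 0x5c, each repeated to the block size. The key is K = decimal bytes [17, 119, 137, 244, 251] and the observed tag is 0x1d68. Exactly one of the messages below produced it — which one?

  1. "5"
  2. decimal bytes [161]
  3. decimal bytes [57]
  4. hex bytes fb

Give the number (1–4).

2

Key decimal bytes [17, 119, 137, 244, 251] = 11 77 89 f4 fb is 5 bytes ≤ B = 6; zero-pad to 6 bytes: K' = 11 77 89 f4 fb 00.
K' ⊕ ipad = 27 41 bf c2 cd 36; K' ⊕ opad = 4d 2b d5 a8 a7 5c.
m1: inner = H(27 41 bf c2 cd 36 35) = e8 39; tag = H(4d 2b d5 a8 a7 5c e8 39) = b168
m2: inner = H(27 41 bf c2 cd 36 a1) = 54 39; tag = H(4d 2b d5 a8 a7 5c 54 39) = 1d68 ← matches
m3: inner = H(27 41 bf c2 cd 36 39) = ec 39; tag = H(4d 2b d5 a8 a7 5c ec 39) = b568
m4: inner = H(27 41 bf c2 cd 36 fb) = ae 39; tag = H(4d 2b d5 a8 a7 5c ae 39) = 7768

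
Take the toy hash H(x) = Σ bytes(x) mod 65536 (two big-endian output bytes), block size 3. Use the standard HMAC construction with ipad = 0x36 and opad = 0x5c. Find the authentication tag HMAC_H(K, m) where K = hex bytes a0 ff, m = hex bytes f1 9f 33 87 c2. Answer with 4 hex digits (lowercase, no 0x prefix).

02a0

Key hex bytes a0 ff is 2 bytes ≤ B = 3; zero-pad to 3 bytes: K' = a0 ff 00.
K' ⊕ ipad = 96 c9 36.  K' ⊕ opad = fc a3 5c.
Inner input = (K'⊕ipad) ∥ m = 96 c9 36 ∥ f1 9f 33 87 c2.
Inner hash: sum = 150+201+54+241+159+51+135+194 = 1185 → 04 a1.
Outer input = (K'⊕opad) ∥ inner = fc a3 5c ∥ 04 a1.
Outer hash (tag): sum = 252+163+92+4+161 = 672 → 02 a0.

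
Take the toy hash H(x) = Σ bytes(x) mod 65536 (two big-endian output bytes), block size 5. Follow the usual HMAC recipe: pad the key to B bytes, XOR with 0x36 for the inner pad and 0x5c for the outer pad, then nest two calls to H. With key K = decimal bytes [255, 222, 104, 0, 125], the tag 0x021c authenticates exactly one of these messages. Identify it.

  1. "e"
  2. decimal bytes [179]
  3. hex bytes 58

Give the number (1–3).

Key decimal bytes [255, 222, 104, 0, 125] = ff de 68 00 7d is exactly B = 5 bytes: K' = ff de 68 00 7d.
K' ⊕ ipad = c9 e8 5e 36 4b; K' ⊕ opad = a3 82 34 5c 21.
m1: inner = H(c9 e8 5e 36 4b 65) = 02 f5; tag = H(a3 82 34 5c 21 02 f5) = 02cd
m2: inner = H(c9 e8 5e 36 4b b3) = 03 43; tag = H(a3 82 34 5c 21 03 43) = 021c ← matches
m3: inner = H(c9 e8 5e 36 4b 58) = 02 e8; tag = H(a3 82 34 5c 21 02 e8) = 02c0

2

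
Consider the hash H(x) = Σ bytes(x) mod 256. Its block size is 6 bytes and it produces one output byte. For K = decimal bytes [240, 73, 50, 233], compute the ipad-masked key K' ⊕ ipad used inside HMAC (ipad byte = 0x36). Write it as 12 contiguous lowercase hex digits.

c67f04df3636

Key decimal bytes [240, 73, 50, 233] = f0 49 32 e9 is 4 bytes ≤ B = 6; zero-pad to 6 bytes: K' = f0 49 32 e9 00 00.
XOR each byte with 0x36: f0⊕36=c6, 49⊕36=7f, 32⊕36=04, e9⊕36=df, 00⊕36=36, 00⊕36=36.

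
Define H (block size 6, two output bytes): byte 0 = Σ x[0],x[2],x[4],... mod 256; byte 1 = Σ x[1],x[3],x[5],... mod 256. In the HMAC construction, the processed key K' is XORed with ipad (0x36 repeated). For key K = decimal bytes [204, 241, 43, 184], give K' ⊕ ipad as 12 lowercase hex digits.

fac71d8e3636

Key decimal bytes [204, 241, 43, 184] = cc f1 2b b8 is 4 bytes ≤ B = 6; zero-pad to 6 bytes: K' = cc f1 2b b8 00 00.
XOR each byte with 0x36: cc⊕36=fa, f1⊕36=c7, 2b⊕36=1d, b8⊕36=8e, 00⊕36=36, 00⊕36=36.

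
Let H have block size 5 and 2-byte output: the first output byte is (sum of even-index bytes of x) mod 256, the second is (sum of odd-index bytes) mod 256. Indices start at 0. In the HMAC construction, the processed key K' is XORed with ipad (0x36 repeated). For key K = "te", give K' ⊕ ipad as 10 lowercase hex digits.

Key "te" = 74 65 is 2 bytes ≤ B = 5; zero-pad to 5 bytes: K' = 74 65 00 00 00.
XOR each byte with 0x36: 74⊕36=42, 65⊕36=53, 00⊕36=36, 00⊕36=36, 00⊕36=36.

4253363636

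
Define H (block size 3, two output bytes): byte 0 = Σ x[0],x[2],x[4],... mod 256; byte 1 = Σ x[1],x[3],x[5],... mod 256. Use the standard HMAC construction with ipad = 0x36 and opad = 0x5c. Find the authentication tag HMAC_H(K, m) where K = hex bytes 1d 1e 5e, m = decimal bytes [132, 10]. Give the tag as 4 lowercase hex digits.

efdf

Key hex bytes 1d 1e 5e is exactly B = 3 bytes: K' = 1d 1e 5e.
K' ⊕ ipad = 2b 28 68.  K' ⊕ opad = 41 42 02.
Inner input = (K'⊕ipad) ∥ m = 2b 28 68 ∥ 84 0a.
Inner hash: even-index sum = 157 mod 256 = 157; odd-index sum = 172 mod 256 = 172 → 9d ac.
Outer input = (K'⊕opad) ∥ inner = 41 42 02 ∥ 9d ac.
Outer hash (tag): even-index sum = 239 mod 256 = 239; odd-index sum = 223 mod 256 = 223 → ef df.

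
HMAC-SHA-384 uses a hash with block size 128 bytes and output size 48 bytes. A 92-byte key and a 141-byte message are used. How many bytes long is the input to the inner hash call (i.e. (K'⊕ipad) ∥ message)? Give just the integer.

Key is 92 ≤ 128 bytes, zero-padded: |K'| = 128.
Inner input = (K'⊕ipad) ∥ m → 128 + 141 = 269 bytes.

269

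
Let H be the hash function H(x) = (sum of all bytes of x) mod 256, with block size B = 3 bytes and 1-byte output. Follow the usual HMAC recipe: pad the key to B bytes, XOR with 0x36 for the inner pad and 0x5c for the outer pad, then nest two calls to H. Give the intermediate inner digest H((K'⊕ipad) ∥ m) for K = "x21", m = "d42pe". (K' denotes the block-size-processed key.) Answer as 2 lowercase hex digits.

Key "x21" = 78 32 31 is exactly B = 3 bytes: K' = 78 32 31.
K' ⊕ ipad = 4e 04 07.
Inner input = 4e 04 07 ∥ 64 34 32 70 65.
Inner hash: sum = 78+4+7+100+52+50+112+101 = 504; mod 256 = 248 → f8.

f8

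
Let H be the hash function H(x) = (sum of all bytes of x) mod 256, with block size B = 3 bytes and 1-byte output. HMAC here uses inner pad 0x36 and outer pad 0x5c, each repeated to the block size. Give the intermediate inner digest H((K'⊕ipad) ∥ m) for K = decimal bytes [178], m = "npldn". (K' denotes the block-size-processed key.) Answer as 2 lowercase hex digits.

0c

Key decimal bytes [178] = b2 is 1 byte ≤ B = 3; zero-pad to 3 bytes: K' = b2 00 00.
K' ⊕ ipad = 84 36 36.
Inner input = 84 36 36 ∥ 6e 70 6c 64 6e.
Inner hash: sum = 132+54+54+110+112+108+100+110 = 780; mod 256 = 12 → 0c.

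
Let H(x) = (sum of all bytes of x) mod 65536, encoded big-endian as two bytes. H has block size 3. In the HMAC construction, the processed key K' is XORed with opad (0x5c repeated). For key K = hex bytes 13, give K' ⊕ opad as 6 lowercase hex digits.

Key hex bytes 13 is 1 byte ≤ B = 3; zero-pad to 3 bytes: K' = 13 00 00.
XOR each byte with 0x5c: 13⊕5c=4f, 00⊕5c=5c, 00⊕5c=5c.

4f5c5c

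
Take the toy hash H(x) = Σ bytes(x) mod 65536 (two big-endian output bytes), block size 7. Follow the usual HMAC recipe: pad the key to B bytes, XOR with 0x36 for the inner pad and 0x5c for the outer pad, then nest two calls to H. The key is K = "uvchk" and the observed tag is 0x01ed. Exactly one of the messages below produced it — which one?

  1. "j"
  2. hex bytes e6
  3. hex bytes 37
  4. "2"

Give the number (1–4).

Key "uvchk" = 75 76 63 68 6b is 5 bytes ≤ B = 7; zero-pad to 7 bytes: K' = 75 76 63 68 6b 00 00.
K' ⊕ ipad = 43 40 55 5e 5d 36 36; K' ⊕ opad = 29 2a 3f 34 37 5c 5c.
m1: inner = H(43 40 55 5e 5d 36 36 6a) = 02 69; tag = H(29 2a 3f 34 37 5c 5c 02 69) = 0220
m2: inner = H(43 40 55 5e 5d 36 36 e6) = 02 e5; tag = H(29 2a 3f 34 37 5c 5c 02 e5) = 029c
m3: inner = H(43 40 55 5e 5d 36 36 37) = 02 36; tag = H(29 2a 3f 34 37 5c 5c 02 36) = 01ed ← matches
m4: inner = H(43 40 55 5e 5d 36 36 32) = 02 31; tag = H(29 2a 3f 34 37 5c 5c 02 31) = 01e8

3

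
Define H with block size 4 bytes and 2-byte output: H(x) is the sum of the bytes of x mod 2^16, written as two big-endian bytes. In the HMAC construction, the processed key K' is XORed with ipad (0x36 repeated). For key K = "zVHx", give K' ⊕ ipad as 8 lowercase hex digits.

Key "zVHx" = 7a 56 48 78 is exactly B = 4 bytes: K' = 7a 56 48 78.
XOR each byte with 0x36: 7a⊕36=4c, 56⊕36=60, 48⊕36=7e, 78⊕36=4e.

4c607e4e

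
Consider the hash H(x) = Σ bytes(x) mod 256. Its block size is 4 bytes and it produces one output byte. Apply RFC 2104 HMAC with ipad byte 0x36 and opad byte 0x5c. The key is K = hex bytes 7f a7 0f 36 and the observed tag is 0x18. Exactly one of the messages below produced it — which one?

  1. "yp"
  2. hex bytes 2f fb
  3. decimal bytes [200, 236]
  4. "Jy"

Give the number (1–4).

2

Key hex bytes 7f a7 0f 36 is exactly B = 4 bytes: K' = 7f a7 0f 36.
K' ⊕ ipad = 49 91 39 00; K' ⊕ opad = 23 fb 53 6a.
m1: inner = H(49 91 39 00 79 70) = fc; tag = H(23 fb 53 6a fc) = d7
m2: inner = H(49 91 39 00 2f fb) = 3d; tag = H(23 fb 53 6a 3d) = 18 ← matches
m3: inner = H(49 91 39 00 c8 ec) = c7; tag = H(23 fb 53 6a c7) = a2
m4: inner = H(49 91 39 00 4a 79) = d6; tag = H(23 fb 53 6a d6) = b1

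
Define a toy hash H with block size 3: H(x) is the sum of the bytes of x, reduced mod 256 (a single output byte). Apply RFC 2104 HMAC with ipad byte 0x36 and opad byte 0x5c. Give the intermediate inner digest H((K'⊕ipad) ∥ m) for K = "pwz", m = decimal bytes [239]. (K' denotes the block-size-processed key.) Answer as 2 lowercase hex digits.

c2

Key "pwz" = 70 77 7a is exactly B = 3 bytes: K' = 70 77 7a.
K' ⊕ ipad = 46 41 4c.
Inner input = 46 41 4c ∥ ef.
Inner hash: sum = 70+65+76+239 = 450; mod 256 = 194 → c2.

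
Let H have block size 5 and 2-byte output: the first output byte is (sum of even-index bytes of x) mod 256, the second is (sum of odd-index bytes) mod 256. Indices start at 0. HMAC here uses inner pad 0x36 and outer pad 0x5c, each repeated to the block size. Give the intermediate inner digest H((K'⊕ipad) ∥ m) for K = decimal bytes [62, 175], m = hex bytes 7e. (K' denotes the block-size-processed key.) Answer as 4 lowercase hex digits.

744d

Key decimal bytes [62, 175] = 3e af is 2 bytes ≤ B = 5; zero-pad to 5 bytes: K' = 3e af 00 00 00.
K' ⊕ ipad = 08 99 36 36 36.
Inner input = 08 99 36 36 36 ∥ 7e.
Inner hash: even-index sum = 116 mod 256 = 116; odd-index sum = 333 mod 256 = 77 → 74 4d.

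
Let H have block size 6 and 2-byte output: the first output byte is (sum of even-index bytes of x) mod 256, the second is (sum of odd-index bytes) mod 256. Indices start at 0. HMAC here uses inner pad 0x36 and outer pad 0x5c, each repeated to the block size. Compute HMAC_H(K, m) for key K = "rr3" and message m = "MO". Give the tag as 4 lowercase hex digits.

Key "rr3" = 72 72 33 is 3 bytes ≤ B = 6; zero-pad to 6 bytes: K' = 72 72 33 00 00 00.
K' ⊕ ipad = 44 44 05 36 36 36.  K' ⊕ opad = 2e 2e 6f 5c 5c 5c.
Inner input = (K'⊕ipad) ∥ m = 44 44 05 36 36 36 ∥ 4d 4f.
Inner hash: even-index sum = 204 mod 256 = 204; odd-index sum = 255 mod 256 = 255 → cc ff.
Outer input = (K'⊕opad) ∥ inner = 2e 2e 6f 5c 5c 5c ∥ cc ff.
Outer hash (tag): even-index sum = 453 mod 256 = 197; odd-index sum = 485 mod 256 = 229 → c5 e5.

c5e5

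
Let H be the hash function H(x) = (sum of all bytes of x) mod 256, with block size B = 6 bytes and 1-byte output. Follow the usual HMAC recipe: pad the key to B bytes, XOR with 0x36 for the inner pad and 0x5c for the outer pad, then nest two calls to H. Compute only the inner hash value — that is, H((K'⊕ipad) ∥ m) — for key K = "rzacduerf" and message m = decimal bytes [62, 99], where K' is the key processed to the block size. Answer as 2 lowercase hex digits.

9f

Key "rzacduerf" = 72 7a 61 63 64 75 65 72 66 is 9 bytes > B = 6, so hash it first: H(key) = c6, then zero-pad to 6 bytes: K' = c6 00 00 00 00 00.
K' ⊕ ipad = f0 36 36 36 36 36.
Inner input = f0 36 36 36 36 36 ∥ 3e 63.
Inner hash: sum = 240+54+54+54+54+54+62+99 = 671; mod 256 = 159 → 9f.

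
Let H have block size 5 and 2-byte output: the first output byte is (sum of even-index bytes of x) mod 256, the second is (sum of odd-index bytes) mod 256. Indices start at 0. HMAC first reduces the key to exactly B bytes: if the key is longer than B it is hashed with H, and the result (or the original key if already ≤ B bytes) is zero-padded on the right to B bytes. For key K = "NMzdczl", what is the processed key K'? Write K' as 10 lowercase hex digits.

972b000000

|K| = 7 > B = 5, so first hash the key.
H(K): even-index sum = 407 mod 256 = 151; odd-index sum = 299 mod 256 = 43 → 97 2b.
Zero-pad H(K) = 97 2b to 5 bytes: K' = 97 2b 00 00 00.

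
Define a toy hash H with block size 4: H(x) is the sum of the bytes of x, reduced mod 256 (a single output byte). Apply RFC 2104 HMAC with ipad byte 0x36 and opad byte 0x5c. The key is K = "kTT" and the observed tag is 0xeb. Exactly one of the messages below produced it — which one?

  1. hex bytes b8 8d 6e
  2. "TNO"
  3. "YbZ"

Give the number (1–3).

2

Key "kTT" = 6b 54 54 is 3 bytes ≤ B = 4; zero-pad to 4 bytes: K' = 6b 54 54 00.
K' ⊕ ipad = 5d 62 62 36; K' ⊕ opad = 37 08 08 5c.
m1: inner = H(5d 62 62 36 b8 8d 6e) = 0a; tag = H(37 08 08 5c 0a) = ad
m2: inner = H(5d 62 62 36 54 4e 4f) = 48; tag = H(37 08 08 5c 48) = eb ← matches
m3: inner = H(5d 62 62 36 59 62 5a) = 6c; tag = H(37 08 08 5c 6c) = 0f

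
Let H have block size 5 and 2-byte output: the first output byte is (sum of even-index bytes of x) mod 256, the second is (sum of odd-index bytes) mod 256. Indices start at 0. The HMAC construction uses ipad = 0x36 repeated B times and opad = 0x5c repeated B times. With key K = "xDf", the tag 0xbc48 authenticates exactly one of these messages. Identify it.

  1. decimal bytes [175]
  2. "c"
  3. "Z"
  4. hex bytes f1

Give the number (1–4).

3

Key "xDf" = 78 44 66 is 3 bytes ≤ B = 5; zero-pad to 5 bytes: K' = 78 44 66 00 00.
K' ⊕ ipad = 4e 72 50 36 36; K' ⊕ opad = 24 18 3a 5c 5c.
m1: inner = H(4e 72 50 36 36 af) = d4 57; tag = H(24 18 3a 5c 5c d4 57) = 1148
m2: inner = H(4e 72 50 36 36 63) = d4 0b; tag = H(24 18 3a 5c 5c d4 0b) = c548
m3: inner = H(4e 72 50 36 36 5a) = d4 02; tag = H(24 18 3a 5c 5c d4 02) = bc48 ← matches
m4: inner = H(4e 72 50 36 36 f1) = d4 99; tag = H(24 18 3a 5c 5c d4 99) = 5348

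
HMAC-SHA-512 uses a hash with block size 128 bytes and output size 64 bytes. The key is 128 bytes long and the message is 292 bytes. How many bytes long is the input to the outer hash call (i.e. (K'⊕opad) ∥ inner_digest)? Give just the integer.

Key is 128 ≤ 128 bytes, zero-padded: |K'| = 128.
Outer input = (K'⊕opad) ∥ H(inner) → 128 + 64 = 192 bytes.

192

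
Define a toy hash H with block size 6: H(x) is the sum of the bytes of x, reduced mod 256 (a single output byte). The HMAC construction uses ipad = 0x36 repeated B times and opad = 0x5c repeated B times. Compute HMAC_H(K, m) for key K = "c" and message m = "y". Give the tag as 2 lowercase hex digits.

e7

Key "c" = 63 is 1 byte ≤ B = 6; zero-pad to 6 bytes: K' = 63 00 00 00 00 00.
K' ⊕ ipad = 55 36 36 36 36 36.  K' ⊕ opad = 3f 5c 5c 5c 5c 5c.
Inner input = (K'⊕ipad) ∥ m = 55 36 36 36 36 36 ∥ 79.
Inner hash: sum = 85+54+54+54+54+54+121 = 476; mod 256 = 220 → dc.
Outer input = (K'⊕opad) ∥ inner = 3f 5c 5c 5c 5c 5c ∥ dc.
Outer hash (tag): sum = 63+92+92+92+92+92+220 = 743; mod 256 = 231 → e7.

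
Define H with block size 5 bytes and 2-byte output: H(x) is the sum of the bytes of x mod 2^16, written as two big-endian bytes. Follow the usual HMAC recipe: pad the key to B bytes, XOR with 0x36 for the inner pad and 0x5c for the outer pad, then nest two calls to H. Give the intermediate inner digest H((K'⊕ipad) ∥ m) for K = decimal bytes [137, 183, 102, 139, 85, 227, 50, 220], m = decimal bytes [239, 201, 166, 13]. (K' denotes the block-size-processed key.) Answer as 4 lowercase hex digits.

0380

Key decimal bytes [137, 183, 102, 139, 85, 227, 50, 220] = 89 b7 66 8b 55 e3 32 dc is 8 bytes > B = 5, so hash it first: H(key) = 04 77, then zero-pad to 5 bytes: K' = 04 77 00 00 00.
K' ⊕ ipad = 32 41 36 36 36.
Inner input = 32 41 36 36 36 ∥ ef c9 a6 0d.
Inner hash: sum = 50+65+54+54+54+239+201+166+13 = 896 → 03 80.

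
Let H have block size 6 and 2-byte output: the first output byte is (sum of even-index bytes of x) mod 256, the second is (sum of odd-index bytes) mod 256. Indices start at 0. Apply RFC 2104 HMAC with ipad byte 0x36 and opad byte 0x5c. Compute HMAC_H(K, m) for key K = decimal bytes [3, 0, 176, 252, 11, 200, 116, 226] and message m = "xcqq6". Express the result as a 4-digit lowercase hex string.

Key decimal bytes [3, 0, 176, 252, 11, 200, 116, 226] = 03 00 b0 fc 0b c8 74 e2 is 8 bytes > B = 6, so hash it first: H(key) = 32 a6, then zero-pad to 6 bytes: K' = 32 a6 00 00 00 00.
K' ⊕ ipad = 04 90 36 36 36 36.  K' ⊕ opad = 6e fa 5c 5c 5c 5c.
Inner input = (K'⊕ipad) ∥ m = 04 90 36 36 36 36 ∥ 78 63 71 71 36.
Inner hash: even-index sum = 399 mod 256 = 143; odd-index sum = 464 mod 256 = 208 → 8f d0.
Outer input = (K'⊕opad) ∥ inner = 6e fa 5c 5c 5c 5c ∥ 8f d0.
Outer hash (tag): even-index sum = 437 mod 256 = 181; odd-index sum = 642 mod 256 = 130 → b5 82.

b582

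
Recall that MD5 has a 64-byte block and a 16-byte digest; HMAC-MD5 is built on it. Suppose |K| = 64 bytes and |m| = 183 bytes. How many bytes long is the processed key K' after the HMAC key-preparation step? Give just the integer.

Key is 64 ≤ 64 bytes, zero-padded: |K'| = 64.

64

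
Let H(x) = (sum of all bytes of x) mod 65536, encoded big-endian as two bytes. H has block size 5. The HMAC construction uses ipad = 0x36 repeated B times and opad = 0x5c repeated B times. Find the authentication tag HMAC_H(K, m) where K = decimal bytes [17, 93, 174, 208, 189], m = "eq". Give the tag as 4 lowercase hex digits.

Key decimal bytes [17, 93, 174, 208, 189] = 11 5d ae d0 bd is exactly B = 5 bytes: K' = 11 5d ae d0 bd.
K' ⊕ ipad = 27 6b 98 e6 8b.  K' ⊕ opad = 4d 01 f2 8c e1.
Inner input = (K'⊕ipad) ∥ m = 27 6b 98 e6 8b ∥ 65 71.
Inner hash: sum = 39+107+152+230+139+101+113 = 881 → 03 71.
Outer input = (K'⊕opad) ∥ inner = 4d 01 f2 8c e1 ∥ 03 71.
Outer hash (tag): sum = 77+1+242+140+225+3+113 = 801 → 03 21.

0321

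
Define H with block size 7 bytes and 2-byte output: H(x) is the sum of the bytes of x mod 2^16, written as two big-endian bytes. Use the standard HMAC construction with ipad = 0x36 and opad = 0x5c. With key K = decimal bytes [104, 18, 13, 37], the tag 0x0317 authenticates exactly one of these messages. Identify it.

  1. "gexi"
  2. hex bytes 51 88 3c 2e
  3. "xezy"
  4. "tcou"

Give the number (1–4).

Key decimal bytes [104, 18, 13, 37] = 68 12 0d 25 is 4 bytes ≤ B = 7; zero-pad to 7 bytes: K' = 68 12 0d 25 00 00 00.
K' ⊕ ipad = 5e 24 3b 13 36 36 36; K' ⊕ opad = 34 4e 51 79 5c 5c 5c.
m1: inner = H(5e 24 3b 13 36 36 36 67 65 78 69) = 03 1f; tag = H(34 4e 51 79 5c 5c 5c 03 1f) = 0282
m2: inner = H(5e 24 3b 13 36 36 36 51 88 3c 2e) = 02 b5; tag = H(34 4e 51 79 5c 5c 5c 02 b5) = 0317 ← matches
m3: inner = H(5e 24 3b 13 36 36 36 78 65 7a 79) = 03 42; tag = H(34 4e 51 79 5c 5c 5c 03 42) = 02a5
m4: inner = H(5e 24 3b 13 36 36 36 74 63 6f 75) = 03 2d; tag = H(34 4e 51 79 5c 5c 5c 03 2d) = 0290

2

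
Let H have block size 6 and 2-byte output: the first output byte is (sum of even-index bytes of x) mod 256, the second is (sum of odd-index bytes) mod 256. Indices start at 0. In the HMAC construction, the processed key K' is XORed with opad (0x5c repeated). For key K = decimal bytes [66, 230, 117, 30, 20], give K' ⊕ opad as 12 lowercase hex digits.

1eba2942485c

Key decimal bytes [66, 230, 117, 30, 20] = 42 e6 75 1e 14 is 5 bytes ≤ B = 6; zero-pad to 6 bytes: K' = 42 e6 75 1e 14 00.
XOR each byte with 0x5c: 42⊕5c=1e, e6⊕5c=ba, 75⊕5c=29, 1e⊕5c=42, 14⊕5c=48, 00⊕5c=5c.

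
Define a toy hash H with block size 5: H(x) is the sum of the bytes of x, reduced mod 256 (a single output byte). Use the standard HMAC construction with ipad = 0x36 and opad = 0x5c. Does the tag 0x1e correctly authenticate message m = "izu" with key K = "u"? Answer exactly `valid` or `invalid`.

Key "u" = 75 is 1 byte ≤ B = 5; zero-pad to 5 bytes: K' = 75 00 00 00 00.
K' ⊕ ipad = 43 36 36 36 36; K' ⊕ opad = 29 5c 5c 5c 5c.
Inner hash: sum = 67+54+54+54+54+105+122+117 = 627; mod 256 = 115 → 73.
Outer hash (recomputed tag): sum = 41+92+92+92+92+115 = 524; mod 256 = 12 → 0c.
Recomputed tag = 0c; claimed = 1e → mismatch.

invalid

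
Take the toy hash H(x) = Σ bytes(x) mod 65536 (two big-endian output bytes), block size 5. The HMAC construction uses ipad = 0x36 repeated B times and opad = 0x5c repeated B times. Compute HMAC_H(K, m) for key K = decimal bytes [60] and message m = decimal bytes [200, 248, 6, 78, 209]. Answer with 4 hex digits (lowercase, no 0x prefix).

029a

Key decimal bytes [60] = 3c is 1 byte ≤ B = 5; zero-pad to 5 bytes: K' = 3c 00 00 00 00.
K' ⊕ ipad = 0a 36 36 36 36.  K' ⊕ opad = 60 5c 5c 5c 5c.
Inner input = (K'⊕ipad) ∥ m = 0a 36 36 36 36 ∥ c8 f8 06 4e d1.
Inner hash: sum = 10+54+54+54+54+200+248+6+78+209 = 967 → 03 c7.
Outer input = (K'⊕opad) ∥ inner = 60 5c 5c 5c 5c ∥ 03 c7.
Outer hash (tag): sum = 96+92+92+92+92+3+199 = 666 → 02 9a.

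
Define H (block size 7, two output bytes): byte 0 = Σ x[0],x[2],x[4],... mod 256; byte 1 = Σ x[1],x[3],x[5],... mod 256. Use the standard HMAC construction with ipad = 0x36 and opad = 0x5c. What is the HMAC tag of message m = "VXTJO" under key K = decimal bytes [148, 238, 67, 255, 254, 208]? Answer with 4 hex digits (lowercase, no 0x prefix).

6598

Key decimal bytes [148, 238, 67, 255, 254, 208] = 94 ee 43 ff fe d0 is 6 bytes ≤ B = 7; zero-pad to 7 bytes: K' = 94 ee 43 ff fe d0 00.
K' ⊕ ipad = a2 d8 75 c9 c8 e6 36.  K' ⊕ opad = c8 b2 1f a3 a2 8c 5c.
Inner input = (K'⊕ipad) ∥ m = a2 d8 75 c9 c8 e6 36 ∥ 56 58 54 4a 4f.
Inner hash: even-index sum = 695 mod 256 = 183; odd-index sum = 896 mod 256 = 128 → b7 80.
Outer input = (K'⊕opad) ∥ inner = c8 b2 1f a3 a2 8c 5c ∥ b7 80.
Outer hash (tag): even-index sum = 613 mod 256 = 101; odd-index sum = 664 mod 256 = 152 → 65 98.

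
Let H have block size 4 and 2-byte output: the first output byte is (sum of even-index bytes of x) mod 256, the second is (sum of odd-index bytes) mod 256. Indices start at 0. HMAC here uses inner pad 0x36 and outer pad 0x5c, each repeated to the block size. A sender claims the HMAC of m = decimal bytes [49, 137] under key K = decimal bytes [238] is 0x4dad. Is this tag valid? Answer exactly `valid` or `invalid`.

Key decimal bytes [238] = ee is 1 byte ≤ B = 4; zero-pad to 4 bytes: K' = ee 00 00 00.
K' ⊕ ipad = d8 36 36 36; K' ⊕ opad = b2 5c 5c 5c.
Inner hash: even-index sum = 319 mod 256 = 63; odd-index sum = 245 mod 256 = 245 → 3f f5.
Outer hash (recomputed tag): even-index sum = 333 mod 256 = 77; odd-index sum = 429 mod 256 = 173 → 4d ad.
Recomputed tag = 4dad; claimed = 4dad → match.

valid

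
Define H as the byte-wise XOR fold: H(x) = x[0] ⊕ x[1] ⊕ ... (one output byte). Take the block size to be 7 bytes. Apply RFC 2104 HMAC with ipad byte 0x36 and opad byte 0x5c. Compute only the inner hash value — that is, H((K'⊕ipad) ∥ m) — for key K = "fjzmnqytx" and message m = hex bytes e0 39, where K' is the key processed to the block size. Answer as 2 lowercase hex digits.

9e

Key "fjzmnqytx" = 66 6a 7a 6d 6e 71 79 74 78 is 9 bytes > B = 7, so hash it first: H(key) = 71, then zero-pad to 7 bytes: K' = 71 00 00 00 00 00 00.
K' ⊕ ipad = 47 36 36 36 36 36 36.
Inner input = 47 36 36 36 36 36 36 ∥ e0 39.
Inner hash: XOR 47⊕36⊕36⊕36⊕36⊕36⊕36⊕e0⊕39 = 9e.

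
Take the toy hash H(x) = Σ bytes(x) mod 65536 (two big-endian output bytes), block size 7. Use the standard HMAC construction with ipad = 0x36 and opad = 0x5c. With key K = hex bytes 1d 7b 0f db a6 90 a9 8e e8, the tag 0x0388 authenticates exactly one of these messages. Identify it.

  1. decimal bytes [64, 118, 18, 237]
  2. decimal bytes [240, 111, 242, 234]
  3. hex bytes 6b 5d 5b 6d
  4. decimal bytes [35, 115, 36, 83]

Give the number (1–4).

Key hex bytes 1d 7b 0f db a6 90 a9 8e e8 is 9 bytes > B = 7, so hash it first: H(key) = 04 d7, then zero-pad to 7 bytes: K' = 04 d7 00 00 00 00 00.
K' ⊕ ipad = 32 e1 36 36 36 36 36; K' ⊕ opad = 58 8b 5c 5c 5c 5c 5c.
m1: inner = H(32 e1 36 36 36 36 36 40 76 12 ed) = 03 d6; tag = H(58 8b 5c 5c 5c 5c 5c 03 d6) = 0388 ← matches
m2: inner = H(32 e1 36 36 36 36 36 f0 6f f2 ea) = 05 5c; tag = H(58 8b 5c 5c 5c 5c 5c 05 5c) = 0310
m3: inner = H(32 e1 36 36 36 36 36 6b 5d 5b 6d) = 03 b1; tag = H(58 8b 5c 5c 5c 5c 5c 03 b1) = 0363
m4: inner = H(32 e1 36 36 36 36 36 23 73 24 53) = 03 2e; tag = H(58 8b 5c 5c 5c 5c 5c 03 2e) = 02e0

1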